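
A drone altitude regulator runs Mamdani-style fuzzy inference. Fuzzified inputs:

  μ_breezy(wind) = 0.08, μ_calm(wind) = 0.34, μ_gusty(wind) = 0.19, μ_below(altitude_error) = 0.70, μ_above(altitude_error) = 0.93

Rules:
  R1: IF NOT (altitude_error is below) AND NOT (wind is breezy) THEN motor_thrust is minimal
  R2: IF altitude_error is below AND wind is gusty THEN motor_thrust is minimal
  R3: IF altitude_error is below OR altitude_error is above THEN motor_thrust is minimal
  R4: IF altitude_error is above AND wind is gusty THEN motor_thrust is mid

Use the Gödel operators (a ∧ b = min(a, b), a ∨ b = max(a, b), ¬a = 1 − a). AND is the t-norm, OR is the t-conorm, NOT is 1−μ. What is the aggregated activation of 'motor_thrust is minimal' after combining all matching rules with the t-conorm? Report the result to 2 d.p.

0.93

R1: ¬below=1−0.70=0.30, ¬breezy=1−0.08=0.92; AND[min(a, b)] → w = 0.30
R2: below=0.70, gusty=0.19; AND[min(a, b)] → w = 0.19
R3: below=0.70, above=0.93; OR[max(a, b)] → w = 0.93
R4: above=0.93, gusty=0.19; AND[min(a, b)] → w = 0.19
Rules with consequent 'minimal': {R1, R2, R3} → strengths 0.30, 0.19, 0.93
Aggregate via t-conorm [max(a, b)]: 0.93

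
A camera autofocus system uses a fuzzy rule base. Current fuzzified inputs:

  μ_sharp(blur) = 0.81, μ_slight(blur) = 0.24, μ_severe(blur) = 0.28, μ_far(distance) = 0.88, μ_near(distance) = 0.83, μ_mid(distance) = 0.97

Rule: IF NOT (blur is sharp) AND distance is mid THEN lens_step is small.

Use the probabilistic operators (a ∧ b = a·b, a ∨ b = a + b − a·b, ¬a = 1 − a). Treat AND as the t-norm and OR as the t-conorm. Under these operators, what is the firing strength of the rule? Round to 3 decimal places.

firing strength: ¬sharp=1−0.81=0.19, mid=0.97; AND[a·b] → w = 0.1843

0.184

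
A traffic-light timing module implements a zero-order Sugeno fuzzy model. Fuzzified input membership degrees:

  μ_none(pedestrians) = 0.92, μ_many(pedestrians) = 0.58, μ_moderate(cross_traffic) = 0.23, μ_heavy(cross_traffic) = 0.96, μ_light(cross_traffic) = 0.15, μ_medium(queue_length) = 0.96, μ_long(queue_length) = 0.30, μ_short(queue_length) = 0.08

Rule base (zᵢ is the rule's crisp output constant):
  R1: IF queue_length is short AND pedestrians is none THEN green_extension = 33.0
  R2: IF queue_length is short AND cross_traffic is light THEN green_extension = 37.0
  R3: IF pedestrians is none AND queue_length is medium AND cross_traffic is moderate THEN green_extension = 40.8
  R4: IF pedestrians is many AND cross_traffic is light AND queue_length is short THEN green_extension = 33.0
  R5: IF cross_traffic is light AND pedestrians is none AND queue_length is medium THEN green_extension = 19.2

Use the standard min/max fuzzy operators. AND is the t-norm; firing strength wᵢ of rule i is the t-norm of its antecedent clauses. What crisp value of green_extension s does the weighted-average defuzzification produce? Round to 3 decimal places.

33.071

R1 (z=33.0): short=0.08, none=0.92; AND[min(a, b)] → w = 0.08
R2 (z=37.0): short=0.08, light=0.15; AND[min(a, b)] → w = 0.08
R3 (z=40.8): none=0.92, medium=0.96, moderate=0.23; AND[min(a, b)] → w = 0.23
R4 (z=33.0): many=0.58, light=0.15, short=0.08; AND[min(a, b)] → w = 0.08
R5 (z=19.2): light=0.15, none=0.92, medium=0.96; AND[min(a, b)] → w = 0.15
Weighted average = (0.08·33.0 + 0.08·37.0 + 0.23·40.8 + 0.08·33.0 + 0.15·19.2) / (0.08 + 0.08 + 0.23 + 0.08 + 0.15)
  = 20.5040 / 0.6200 = 33.071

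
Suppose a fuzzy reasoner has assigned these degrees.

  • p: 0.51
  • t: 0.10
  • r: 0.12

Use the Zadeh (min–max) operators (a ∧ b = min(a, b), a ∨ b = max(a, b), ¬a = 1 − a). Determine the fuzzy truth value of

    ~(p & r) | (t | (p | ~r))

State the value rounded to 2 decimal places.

p & r = min(a, b) on (0.51, 0.12) = 0.12
~(p & r) = 1 − 0.12 = 0.88
~r = 1 − 0.12 = 0.88
p | ~r = max(a, b) on (0.51, 0.88) = 0.88
t | (p | ~r) = max(a, b) on (0.10, 0.88) = 0.88
~(p & r) | (t | (p | ~r)) = max(a, b) on (0.88, 0.88) = 0.88

0.88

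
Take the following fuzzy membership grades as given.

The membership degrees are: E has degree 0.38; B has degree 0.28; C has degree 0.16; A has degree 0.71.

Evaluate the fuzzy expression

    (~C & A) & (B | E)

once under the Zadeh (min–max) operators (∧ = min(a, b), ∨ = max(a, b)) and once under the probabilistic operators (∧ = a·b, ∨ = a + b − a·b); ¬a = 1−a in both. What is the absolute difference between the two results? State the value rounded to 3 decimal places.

0.050

Under Zadeh (min–max):
  ~C = 1 − 0.16 = 0.84
  ~C & A = min(a, b) on (0.84, 0.71) = 0.71
  B | E = max(a, b) on (0.28, 0.38) = 0.38
  (~C & A) & (B | E) = min(a, b) on (0.71, 0.38) = 0.38
  → value = 0.3800
Under probabilistic:
  ~C = 1 − 0.1600 = 0.8400
  ~C & A = a·b on (0.8400, 0.7100) = 0.5964
  B | E = a + b − a·b on (0.2800, 0.3800) = 0.5536
  (~C & A) & (B | E) = a·b on (0.5964, 0.5536) = 0.3302
  → value = 0.3302
|0.3800 − 0.3302| = 0.050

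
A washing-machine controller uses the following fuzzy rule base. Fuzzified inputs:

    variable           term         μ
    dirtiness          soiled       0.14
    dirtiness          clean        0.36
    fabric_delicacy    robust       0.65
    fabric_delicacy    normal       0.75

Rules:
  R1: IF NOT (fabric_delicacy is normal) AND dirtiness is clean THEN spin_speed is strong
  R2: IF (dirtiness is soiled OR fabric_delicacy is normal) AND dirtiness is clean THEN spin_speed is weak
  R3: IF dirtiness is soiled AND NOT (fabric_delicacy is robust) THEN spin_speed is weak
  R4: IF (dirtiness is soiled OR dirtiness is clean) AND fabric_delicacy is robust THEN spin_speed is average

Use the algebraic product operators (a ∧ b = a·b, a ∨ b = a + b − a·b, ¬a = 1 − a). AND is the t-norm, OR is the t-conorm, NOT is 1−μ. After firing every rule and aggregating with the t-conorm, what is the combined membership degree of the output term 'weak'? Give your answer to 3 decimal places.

R1: ¬normal=1−0.75=0.25, clean=0.36; AND[a·b] → w = 0.0900
R2: (soiled=0.14 OR normal=0.75) = 0.7850; AND[a·b] with clean=0.36 → w = 0.2826
R3: soiled=0.14, ¬robust=1−0.65=0.35; AND[a·b] → w = 0.0490
R4: (soiled=0.14 OR clean=0.36) = 0.4496; AND[a·b] with robust=0.65 → w = 0.2922
Rules with consequent 'weak': {R2, R3} → strengths 0.2826, 0.0490
Aggregate via t-conorm [a + b − a·b]: 0.3178

0.318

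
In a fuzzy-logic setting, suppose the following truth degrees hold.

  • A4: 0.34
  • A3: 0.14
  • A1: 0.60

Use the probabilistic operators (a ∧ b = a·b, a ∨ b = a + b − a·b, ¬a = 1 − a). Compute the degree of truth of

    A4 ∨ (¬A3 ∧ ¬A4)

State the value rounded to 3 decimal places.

¬A3 = 1 − 0.1400 = 0.8600
¬A4 = 1 − 0.3400 = 0.6600
¬A3 ∧ ¬A4 = a·b on (0.8600, 0.6600) = 0.5676
A4 ∨ (¬A3 ∧ ¬A4) = a + b − a·b on (0.3400, 0.5676) = 0.7146

0.715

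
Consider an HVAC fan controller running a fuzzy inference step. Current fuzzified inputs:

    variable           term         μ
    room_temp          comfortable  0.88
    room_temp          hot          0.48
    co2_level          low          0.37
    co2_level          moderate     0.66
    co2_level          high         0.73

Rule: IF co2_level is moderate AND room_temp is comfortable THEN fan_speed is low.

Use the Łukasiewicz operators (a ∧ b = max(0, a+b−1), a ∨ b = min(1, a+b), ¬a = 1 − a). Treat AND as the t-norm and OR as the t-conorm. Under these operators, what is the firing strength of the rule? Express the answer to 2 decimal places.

firing strength: moderate=0.66, comfortable=0.88; AND[max(0, a+b−1)] → w = 0.54

0.54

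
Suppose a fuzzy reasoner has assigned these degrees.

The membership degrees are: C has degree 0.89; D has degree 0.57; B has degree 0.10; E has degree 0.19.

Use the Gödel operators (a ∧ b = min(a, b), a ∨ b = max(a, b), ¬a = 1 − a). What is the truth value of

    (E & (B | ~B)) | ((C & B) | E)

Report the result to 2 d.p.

~B = 1 − 0.10 = 0.90
B | ~B = max(a, b) on (0.10, 0.90) = 0.90
E & (B | ~B) = min(a, b) on (0.19, 0.90) = 0.19
C & B = min(a, b) on (0.89, 0.10) = 0.10
(C & B) | E = max(a, b) on (0.10, 0.19) = 0.19
(E & (B | ~B)) | ((C & B) | E) = max(a, b) on (0.19, 0.19) = 0.19

0.19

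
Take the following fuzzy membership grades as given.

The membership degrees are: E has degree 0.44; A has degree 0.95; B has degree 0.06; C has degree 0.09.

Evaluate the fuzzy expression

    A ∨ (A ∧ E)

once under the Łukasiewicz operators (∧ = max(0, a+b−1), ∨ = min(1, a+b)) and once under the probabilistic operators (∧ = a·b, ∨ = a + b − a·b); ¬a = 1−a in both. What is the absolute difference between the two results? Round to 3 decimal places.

Under Łukasiewicz:
  A ∧ E = max(0, a+b−1) on (0.95, 0.44) = 0.39
  A ∨ (A ∧ E) = min(1, a+b) on (0.95, 0.39) = 1.00
  → value = 1.0000
Under probabilistic:
  A ∧ E = a·b on (0.9500, 0.4400) = 0.4180
  A ∨ (A ∧ E) = a + b − a·b on (0.9500, 0.4180) = 0.9709
  → value = 0.9709
|1.0000 − 0.9709| = 0.029

0.029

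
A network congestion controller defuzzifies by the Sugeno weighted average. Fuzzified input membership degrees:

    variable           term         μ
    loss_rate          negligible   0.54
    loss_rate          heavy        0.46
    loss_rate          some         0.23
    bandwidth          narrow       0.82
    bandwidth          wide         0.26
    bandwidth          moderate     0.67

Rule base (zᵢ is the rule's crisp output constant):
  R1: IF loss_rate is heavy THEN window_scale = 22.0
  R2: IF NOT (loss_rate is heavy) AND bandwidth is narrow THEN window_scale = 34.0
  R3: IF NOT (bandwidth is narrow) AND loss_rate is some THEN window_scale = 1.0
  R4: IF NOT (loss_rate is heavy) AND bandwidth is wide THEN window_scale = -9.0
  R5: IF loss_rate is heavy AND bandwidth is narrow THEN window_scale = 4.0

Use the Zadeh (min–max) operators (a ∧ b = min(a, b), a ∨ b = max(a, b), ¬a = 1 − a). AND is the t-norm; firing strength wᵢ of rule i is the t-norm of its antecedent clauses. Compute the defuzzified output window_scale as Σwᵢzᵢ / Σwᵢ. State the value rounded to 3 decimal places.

14.821

R1 (z=22.0): heavy=0.46 → w = 0.46
R2 (z=34.0): ¬heavy=1−0.46=0.54, narrow=0.82; AND[min(a, b)] → w = 0.54
R3 (z=1.0): ¬narrow=1−0.82=0.18, some=0.23; AND[min(a, b)] → w = 0.18
R4 (z=-9.0): ¬heavy=1−0.46=0.54, wide=0.26; AND[min(a, b)] → w = 0.26
R5 (z=4.0): heavy=0.46, narrow=0.82; AND[min(a, b)] → w = 0.46
Weighted average = (0.46·22.0 + 0.54·34.0 + 0.18·1.0 + 0.26·-9.0 + 0.46·4.0) / (0.46 + 0.54 + 0.18 + 0.26 + 0.46)
  = 28.1600 / 1.9000 = 14.821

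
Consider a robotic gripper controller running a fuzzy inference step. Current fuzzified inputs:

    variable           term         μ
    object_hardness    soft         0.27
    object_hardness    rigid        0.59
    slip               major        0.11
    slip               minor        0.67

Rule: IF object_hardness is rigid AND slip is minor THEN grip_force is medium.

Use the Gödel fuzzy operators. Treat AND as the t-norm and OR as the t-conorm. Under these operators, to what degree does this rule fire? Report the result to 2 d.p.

firing strength: rigid=0.59, minor=0.67; AND[min(a, b)] → w = 0.59

0.59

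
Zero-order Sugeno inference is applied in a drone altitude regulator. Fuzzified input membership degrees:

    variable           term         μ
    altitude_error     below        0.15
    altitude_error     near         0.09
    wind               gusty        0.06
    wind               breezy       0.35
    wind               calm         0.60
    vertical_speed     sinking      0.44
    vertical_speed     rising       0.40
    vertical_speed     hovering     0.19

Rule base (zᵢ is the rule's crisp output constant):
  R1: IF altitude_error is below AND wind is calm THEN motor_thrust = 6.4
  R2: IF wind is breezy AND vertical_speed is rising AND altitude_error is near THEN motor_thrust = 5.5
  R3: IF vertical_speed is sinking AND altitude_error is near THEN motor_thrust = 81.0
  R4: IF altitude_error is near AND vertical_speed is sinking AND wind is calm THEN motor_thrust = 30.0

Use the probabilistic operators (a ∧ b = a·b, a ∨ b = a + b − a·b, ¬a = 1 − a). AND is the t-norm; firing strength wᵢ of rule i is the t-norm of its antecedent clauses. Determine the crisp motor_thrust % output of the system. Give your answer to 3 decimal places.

R1 (z=6.4): below=0.15, calm=0.60; AND[a·b] → w = 0.0900
R2 (z=5.5): breezy=0.35, rising=0.40, near=0.09; AND[a·b] → w = 0.0126
R3 (z=81.0): sinking=0.44, near=0.09; AND[a·b] → w = 0.0396
R4 (z=30.0): near=0.09, sinking=0.44, calm=0.60; AND[a·b] → w = 0.0238
Weighted average = (0.0900·6.4 + 0.0126·5.5 + 0.0396·81.0 + 0.0238·30.0) / (0.0900 + 0.0126 + 0.0396 + 0.0238)
  = 4.5657 / 0.1660 = 27.511

27.511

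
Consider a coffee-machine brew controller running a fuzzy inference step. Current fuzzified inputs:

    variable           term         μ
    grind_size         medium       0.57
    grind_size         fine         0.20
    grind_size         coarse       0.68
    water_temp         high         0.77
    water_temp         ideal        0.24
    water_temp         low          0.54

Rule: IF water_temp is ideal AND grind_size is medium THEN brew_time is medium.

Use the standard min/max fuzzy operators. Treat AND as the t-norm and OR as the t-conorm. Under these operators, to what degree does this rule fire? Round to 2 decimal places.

firing strength: ideal=0.24, medium=0.57; AND[min(a, b)] → w = 0.24

0.24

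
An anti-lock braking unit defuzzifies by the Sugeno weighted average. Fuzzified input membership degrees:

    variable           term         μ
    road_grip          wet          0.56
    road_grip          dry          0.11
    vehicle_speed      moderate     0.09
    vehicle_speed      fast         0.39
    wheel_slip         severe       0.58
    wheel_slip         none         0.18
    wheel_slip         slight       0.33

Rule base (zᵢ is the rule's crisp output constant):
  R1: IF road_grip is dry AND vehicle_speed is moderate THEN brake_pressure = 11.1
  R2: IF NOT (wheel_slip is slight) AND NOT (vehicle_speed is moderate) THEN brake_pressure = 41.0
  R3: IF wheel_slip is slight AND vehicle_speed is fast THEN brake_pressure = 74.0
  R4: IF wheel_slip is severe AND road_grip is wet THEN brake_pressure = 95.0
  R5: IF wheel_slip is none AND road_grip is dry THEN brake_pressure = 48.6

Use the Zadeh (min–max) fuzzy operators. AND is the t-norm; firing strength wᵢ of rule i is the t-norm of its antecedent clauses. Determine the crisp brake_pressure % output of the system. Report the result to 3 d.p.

R1 (z=11.1): dry=0.11, moderate=0.09; AND[min(a, b)] → w = 0.09
R2 (z=41.0): ¬slight=1−0.33=0.67, ¬moderate=1−0.09=0.91; AND[min(a, b)] → w = 0.67
R3 (z=74.0): slight=0.33, fast=0.39; AND[min(a, b)] → w = 0.33
R4 (z=95.0): severe=0.58, wet=0.56; AND[min(a, b)] → w = 0.56
R5 (z=48.6): none=0.18, dry=0.11; AND[min(a, b)] → w = 0.11
Weighted average = (0.09·11.1 + 0.67·41.0 + 0.33·74.0 + 0.56·95.0 + 0.11·48.6) / (0.09 + 0.67 + 0.33 + 0.56 + 0.11)
  = 111.4350 / 1.7600 = 63.315

63.315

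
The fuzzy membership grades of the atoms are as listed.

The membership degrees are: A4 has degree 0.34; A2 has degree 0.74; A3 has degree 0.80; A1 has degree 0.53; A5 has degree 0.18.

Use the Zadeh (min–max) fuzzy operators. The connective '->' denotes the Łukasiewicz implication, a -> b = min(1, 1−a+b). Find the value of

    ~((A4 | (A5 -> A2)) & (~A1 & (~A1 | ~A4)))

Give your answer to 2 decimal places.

A5 -> A2  [Łukasiewicz: min(1, 1−a+b)] with a=0.18, b=0.74 → 1.00
A4 | (A5 -> A2) = max(a, b) on (0.34, 1.00) = 1.00
~A1 = 1 − 0.53 = 0.47
~A1 = 1 − 0.53 = 0.47
~A4 = 1 − 0.34 = 0.66
~A1 | ~A4 = max(a, b) on (0.47, 0.66) = 0.66
~A1 & (~A1 | ~A4) = min(a, b) on (0.47, 0.66) = 0.47
(A4 | (A5 -> A2)) & (~A1 & (~A1 | ~A4)) = min(a, b) on (1.00, 0.47) = 0.47
~((A4 | (A5 -> A2)) & (~A1 & (~A1 | ~A4))) = 1 − 0.47 = 0.53

0.53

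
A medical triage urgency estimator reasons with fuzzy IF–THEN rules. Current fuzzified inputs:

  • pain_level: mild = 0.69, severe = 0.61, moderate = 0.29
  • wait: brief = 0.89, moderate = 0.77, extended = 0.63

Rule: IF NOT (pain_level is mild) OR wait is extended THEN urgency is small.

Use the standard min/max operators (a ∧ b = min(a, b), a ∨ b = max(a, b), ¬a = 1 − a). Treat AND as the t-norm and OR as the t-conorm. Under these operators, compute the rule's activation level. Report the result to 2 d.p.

firing strength: ¬mild=1−0.69=0.31, extended=0.63; OR[max(a, b)] → w = 0.63

0.63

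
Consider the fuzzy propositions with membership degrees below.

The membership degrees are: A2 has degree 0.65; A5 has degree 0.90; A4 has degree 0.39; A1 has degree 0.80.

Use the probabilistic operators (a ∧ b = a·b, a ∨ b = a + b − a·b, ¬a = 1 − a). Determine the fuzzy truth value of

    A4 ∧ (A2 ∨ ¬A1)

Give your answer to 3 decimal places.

¬A1 = 1 − 0.8000 = 0.2000
A2 ∨ ¬A1 = a + b − a·b on (0.6500, 0.2000) = 0.7200
A4 ∧ (A2 ∨ ¬A1) = a·b on (0.3900, 0.7200) = 0.2808

0.281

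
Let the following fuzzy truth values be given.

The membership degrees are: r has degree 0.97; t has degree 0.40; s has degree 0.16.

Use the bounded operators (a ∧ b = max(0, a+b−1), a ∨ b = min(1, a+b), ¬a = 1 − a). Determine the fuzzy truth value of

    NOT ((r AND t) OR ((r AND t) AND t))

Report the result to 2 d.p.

0.63

r AND t = max(0, a+b−1) on (0.97, 0.40) = 0.37
r AND t = max(0, a+b−1) on (0.97, 0.40) = 0.37
(r AND t) AND t = max(0, a+b−1) on (0.37, 0.40) = 0.00
(r AND t) OR ((r AND t) AND t) = min(1, a+b) on (0.37, 0.00) = 0.37
NOT ((r AND t) OR ((r AND t) AND t)) = 1 − 0.37 = 0.63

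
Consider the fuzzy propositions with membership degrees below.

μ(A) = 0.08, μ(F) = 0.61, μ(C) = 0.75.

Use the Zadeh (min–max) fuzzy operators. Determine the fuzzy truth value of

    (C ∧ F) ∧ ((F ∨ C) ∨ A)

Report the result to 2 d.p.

C ∧ F = min(a, b) on (0.75, 0.61) = 0.61
F ∨ C = max(a, b) on (0.61, 0.75) = 0.75
(F ∨ C) ∨ A = max(a, b) on (0.75, 0.08) = 0.75
(C ∧ F) ∧ ((F ∨ C) ∨ A) = min(a, b) on (0.61, 0.75) = 0.61

0.61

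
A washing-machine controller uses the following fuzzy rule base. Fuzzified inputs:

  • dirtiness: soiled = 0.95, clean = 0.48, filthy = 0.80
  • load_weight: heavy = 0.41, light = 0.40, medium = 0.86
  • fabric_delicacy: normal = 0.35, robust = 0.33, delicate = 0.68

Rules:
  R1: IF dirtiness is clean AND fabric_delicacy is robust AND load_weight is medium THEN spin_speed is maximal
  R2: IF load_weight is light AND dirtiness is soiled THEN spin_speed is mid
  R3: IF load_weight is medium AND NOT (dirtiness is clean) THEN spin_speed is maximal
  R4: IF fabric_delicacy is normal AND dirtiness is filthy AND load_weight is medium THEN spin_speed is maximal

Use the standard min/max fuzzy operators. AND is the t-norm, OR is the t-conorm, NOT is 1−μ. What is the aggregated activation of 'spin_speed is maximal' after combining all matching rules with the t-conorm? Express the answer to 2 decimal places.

R1: clean=0.48, robust=0.33, medium=0.86; AND[min(a, b)] → w = 0.33
R2: light=0.40, soiled=0.95; AND[min(a, b)] → w = 0.40
R3: medium=0.86, ¬clean=1−0.48=0.52; AND[min(a, b)] → w = 0.52
R4: normal=0.35, filthy=0.80, medium=0.86; AND[min(a, b)] → w = 0.35
Rules with consequent 'maximal': {R1, R3, R4} → strengths 0.33, 0.52, 0.35
Aggregate via t-conorm [max(a, b)]: 0.52

0.52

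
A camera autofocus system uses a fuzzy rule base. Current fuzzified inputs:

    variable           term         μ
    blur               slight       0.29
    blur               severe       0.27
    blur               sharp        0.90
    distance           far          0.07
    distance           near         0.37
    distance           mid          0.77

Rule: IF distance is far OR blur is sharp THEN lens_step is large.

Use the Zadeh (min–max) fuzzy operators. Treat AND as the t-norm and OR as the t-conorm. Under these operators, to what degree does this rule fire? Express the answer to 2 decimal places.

0.90

firing strength: far=0.07, sharp=0.90; OR[max(a, b)] → w = 0.90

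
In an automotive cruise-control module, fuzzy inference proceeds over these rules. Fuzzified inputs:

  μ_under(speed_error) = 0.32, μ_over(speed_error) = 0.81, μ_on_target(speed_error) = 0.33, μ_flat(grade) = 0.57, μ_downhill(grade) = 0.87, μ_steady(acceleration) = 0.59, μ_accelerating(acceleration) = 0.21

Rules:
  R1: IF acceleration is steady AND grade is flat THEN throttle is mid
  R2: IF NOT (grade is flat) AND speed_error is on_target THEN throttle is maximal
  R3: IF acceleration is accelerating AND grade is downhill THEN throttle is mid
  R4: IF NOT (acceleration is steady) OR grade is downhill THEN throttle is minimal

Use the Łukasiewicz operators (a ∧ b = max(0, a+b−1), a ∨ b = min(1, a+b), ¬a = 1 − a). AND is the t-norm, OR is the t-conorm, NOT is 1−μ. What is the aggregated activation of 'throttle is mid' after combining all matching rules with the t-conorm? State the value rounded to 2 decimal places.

R1: steady=0.59, flat=0.57; AND[max(0, a+b−1)] → w = 0.16
R2: ¬flat=1−0.57=0.43, on_target=0.33; AND[max(0, a+b−1)] → w = 0.00
R3: accelerating=0.21, downhill=0.87; AND[max(0, a+b−1)] → w = 0.08
R4: ¬steady=1−0.59=0.41, downhill=0.87; OR[min(1, a+b)] → w = 1.00
Rules with consequent 'mid': {R1, R3} → strengths 0.16, 0.08
Aggregate via t-conorm [min(1, a+b)]: 0.24

0.24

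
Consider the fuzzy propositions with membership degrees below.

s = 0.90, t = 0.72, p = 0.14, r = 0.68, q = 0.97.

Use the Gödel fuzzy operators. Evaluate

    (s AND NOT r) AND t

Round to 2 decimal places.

NOT r = 1 − 0.68 = 0.32
s AND NOT r = min(a, b) on (0.90, 0.32) = 0.32
(s AND NOT r) AND t = min(a, b) on (0.32, 0.72) = 0.32

0.32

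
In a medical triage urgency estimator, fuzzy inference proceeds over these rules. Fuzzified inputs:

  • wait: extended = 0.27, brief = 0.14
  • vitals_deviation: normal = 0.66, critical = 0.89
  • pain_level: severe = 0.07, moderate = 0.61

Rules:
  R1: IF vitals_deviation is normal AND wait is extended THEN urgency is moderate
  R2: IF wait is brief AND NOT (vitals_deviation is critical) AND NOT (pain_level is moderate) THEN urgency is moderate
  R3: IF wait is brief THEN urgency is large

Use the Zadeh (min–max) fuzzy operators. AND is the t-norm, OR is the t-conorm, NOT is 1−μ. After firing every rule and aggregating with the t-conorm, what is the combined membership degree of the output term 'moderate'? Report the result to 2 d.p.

R1: normal=0.66, extended=0.27; AND[min(a, b)] → w = 0.27
R2: brief=0.14, ¬critical=1−0.89=0.11, ¬moderate=1−0.61=0.39; AND[min(a, b)] → w = 0.11
R3: brief=0.14 → w = 0.14
Rules with consequent 'moderate': {R1, R2} → strengths 0.27, 0.11
Aggregate via t-conorm [max(a, b)]: 0.27

0.27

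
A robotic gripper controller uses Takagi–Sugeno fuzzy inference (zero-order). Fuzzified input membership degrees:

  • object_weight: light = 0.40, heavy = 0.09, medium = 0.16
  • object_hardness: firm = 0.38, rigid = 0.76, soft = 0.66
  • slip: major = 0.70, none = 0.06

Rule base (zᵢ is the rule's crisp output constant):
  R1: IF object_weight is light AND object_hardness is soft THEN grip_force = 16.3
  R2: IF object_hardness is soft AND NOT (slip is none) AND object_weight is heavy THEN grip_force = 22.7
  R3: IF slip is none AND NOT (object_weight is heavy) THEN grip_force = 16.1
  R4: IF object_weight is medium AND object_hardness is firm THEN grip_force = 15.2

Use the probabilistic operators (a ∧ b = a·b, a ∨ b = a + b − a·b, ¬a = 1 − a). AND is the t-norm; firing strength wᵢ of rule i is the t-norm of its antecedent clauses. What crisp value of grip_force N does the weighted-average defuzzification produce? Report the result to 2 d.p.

16.94

R1 (z=16.3): light=0.40, soft=0.66; AND[a·b] → w = 0.2640
R2 (z=22.7): soft=0.66, ¬none=1−0.06=0.94, heavy=0.09; AND[a·b] → w = 0.0558
R3 (z=16.1): none=0.06, ¬heavy=1−0.09=0.91; AND[a·b] → w = 0.0546
R4 (z=15.2): medium=0.16, firm=0.38; AND[a·b] → w = 0.0608
Weighted average = (0.2640·16.3 + 0.0558·22.7 + 0.0546·16.1 + 0.0608·15.2) / (0.2640 + 0.0558 + 0.0546 + 0.0608)
  = 7.3739 / 0.4352 = 16.94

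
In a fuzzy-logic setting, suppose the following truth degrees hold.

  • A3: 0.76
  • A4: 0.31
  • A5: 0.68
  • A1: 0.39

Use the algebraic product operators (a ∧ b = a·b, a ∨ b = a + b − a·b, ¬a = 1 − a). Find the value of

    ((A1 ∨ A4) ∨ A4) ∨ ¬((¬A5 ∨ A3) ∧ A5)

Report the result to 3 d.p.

A1 ∨ A4 = a + b − a·b on (0.3900, 0.3100) = 0.5791
(A1 ∨ A4) ∨ A4 = a + b − a·b on (0.5791, 0.3100) = 0.7096
¬A5 = 1 − 0.6800 = 0.3200
¬A5 ∨ A3 = a + b − a·b on (0.3200, 0.7600) = 0.8368
(¬A5 ∨ A3) ∧ A5 = a·b on (0.8368, 0.6800) = 0.5690
¬((¬A5 ∨ A3) ∧ A5) = 1 − 0.5690 = 0.4310
((A1 ∨ A4) ∨ A4) ∨ ¬((¬A5 ∨ A3) ∧ A5) = a + b − a·b on (0.7096, 0.4310) = 0.8347

0.835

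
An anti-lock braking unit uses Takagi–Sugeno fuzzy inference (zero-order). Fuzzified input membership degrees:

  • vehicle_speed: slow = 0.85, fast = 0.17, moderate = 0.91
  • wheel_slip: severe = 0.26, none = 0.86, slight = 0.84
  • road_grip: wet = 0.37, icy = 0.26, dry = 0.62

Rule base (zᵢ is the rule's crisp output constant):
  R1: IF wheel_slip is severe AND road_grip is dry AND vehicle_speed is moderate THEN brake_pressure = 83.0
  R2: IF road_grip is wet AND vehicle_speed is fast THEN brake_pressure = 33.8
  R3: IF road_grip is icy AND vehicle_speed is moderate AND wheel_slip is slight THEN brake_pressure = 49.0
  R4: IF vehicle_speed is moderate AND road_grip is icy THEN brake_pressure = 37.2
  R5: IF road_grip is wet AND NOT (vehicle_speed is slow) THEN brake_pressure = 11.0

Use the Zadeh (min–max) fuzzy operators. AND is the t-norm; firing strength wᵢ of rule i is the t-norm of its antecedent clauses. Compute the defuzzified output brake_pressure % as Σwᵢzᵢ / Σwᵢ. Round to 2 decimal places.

R1 (z=83.0): severe=0.26, dry=0.62, moderate=0.91; AND[min(a, b)] → w = 0.26
R2 (z=33.8): wet=0.37, fast=0.17; AND[min(a, b)] → w = 0.17
R3 (z=49.0): icy=0.26, moderate=0.91, slight=0.84; AND[min(a, b)] → w = 0.26
R4 (z=37.2): moderate=0.91, icy=0.26; AND[min(a, b)] → w = 0.26
R5 (z=11.0): wet=0.37, ¬slow=1−0.85=0.15; AND[min(a, b)] → w = 0.15
Weighted average = (0.26·83.0 + 0.17·33.8 + 0.26·49.0 + 0.26·37.2 + 0.15·11.0) / (0.26 + 0.17 + 0.26 + 0.26 + 0.15)
  = 51.3880 / 1.1000 = 46.72

46.72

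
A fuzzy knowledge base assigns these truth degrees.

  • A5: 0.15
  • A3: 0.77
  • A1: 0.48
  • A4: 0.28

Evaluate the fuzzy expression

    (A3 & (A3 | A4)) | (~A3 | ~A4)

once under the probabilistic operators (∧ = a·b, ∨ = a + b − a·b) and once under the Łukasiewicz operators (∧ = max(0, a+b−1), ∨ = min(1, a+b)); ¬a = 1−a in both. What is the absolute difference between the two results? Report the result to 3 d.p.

0.077

Under probabilistic:
  A3 | A4 = a + b − a·b on (0.7700, 0.2800) = 0.8344
  A3 & (A3 | A4) = a·b on (0.7700, 0.8344) = 0.6425
  ~A3 = 1 − 0.7700 = 0.2300
  ~A4 = 1 − 0.2800 = 0.7200
  ~A3 | ~A4 = a + b − a·b on (0.2300, 0.7200) = 0.7844
  (A3 & (A3 | A4)) | (~A3 | ~A4) = a + b − a·b on (0.6425, 0.7844) = 0.9229
  → value = 0.9229
Under Łukasiewicz:
  A3 | A4 = min(1, a+b) on (0.77, 0.28) = 1.00
  A3 & (A3 | A4) = max(0, a+b−1) on (0.77, 1.00) = 0.77
  ~A3 = 1 − 0.77 = 0.23
  ~A4 = 1 − 0.28 = 0.72
  ~A3 | ~A4 = min(1, a+b) on (0.23, 0.72) = 0.95
  (A3 & (A3 | A4)) | (~A3 | ~A4) = min(1, a+b) on (0.77, 0.95) = 1.00
  → value = 1.0000
|0.9229 − 1.0000| = 0.077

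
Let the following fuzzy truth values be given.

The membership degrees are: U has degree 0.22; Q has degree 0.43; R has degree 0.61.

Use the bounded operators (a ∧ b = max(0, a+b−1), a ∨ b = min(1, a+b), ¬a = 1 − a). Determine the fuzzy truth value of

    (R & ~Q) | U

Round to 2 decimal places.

~Q = 1 − 0.43 = 0.57
R & ~Q = max(0, a+b−1) on (0.61, 0.57) = 0.18
(R & ~Q) | U = min(1, a+b) on (0.18, 0.22) = 0.40

0.40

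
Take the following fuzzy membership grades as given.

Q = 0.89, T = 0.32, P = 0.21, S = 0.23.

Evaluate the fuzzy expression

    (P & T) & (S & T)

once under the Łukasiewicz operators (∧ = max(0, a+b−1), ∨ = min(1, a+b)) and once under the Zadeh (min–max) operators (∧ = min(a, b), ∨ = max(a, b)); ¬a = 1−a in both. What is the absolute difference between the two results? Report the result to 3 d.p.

Under Łukasiewicz:
  P & T = max(0, a+b−1) on (0.21, 0.32) = 0.00
  S & T = max(0, a+b−1) on (0.23, 0.32) = 0.00
  (P & T) & (S & T) = max(0, a+b−1) on (0.00, 0.00) = 0.00
  → value = 0.0000
Under Zadeh (min–max):
  P & T = min(a, b) on (0.21, 0.32) = 0.21
  S & T = min(a, b) on (0.23, 0.32) = 0.23
  (P & T) & (S & T) = min(a, b) on (0.21, 0.23) = 0.21
  → value = 0.2100
|0.0000 − 0.2100| = 0.210

0.210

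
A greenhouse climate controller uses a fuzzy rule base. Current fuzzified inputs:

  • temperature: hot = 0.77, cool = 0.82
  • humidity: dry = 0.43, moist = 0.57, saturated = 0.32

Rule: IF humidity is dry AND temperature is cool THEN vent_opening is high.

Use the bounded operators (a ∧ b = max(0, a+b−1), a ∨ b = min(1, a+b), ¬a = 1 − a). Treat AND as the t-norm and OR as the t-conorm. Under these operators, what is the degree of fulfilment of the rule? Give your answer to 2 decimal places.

firing strength: dry=0.43, cool=0.82; AND[max(0, a+b−1)] → w = 0.25

0.25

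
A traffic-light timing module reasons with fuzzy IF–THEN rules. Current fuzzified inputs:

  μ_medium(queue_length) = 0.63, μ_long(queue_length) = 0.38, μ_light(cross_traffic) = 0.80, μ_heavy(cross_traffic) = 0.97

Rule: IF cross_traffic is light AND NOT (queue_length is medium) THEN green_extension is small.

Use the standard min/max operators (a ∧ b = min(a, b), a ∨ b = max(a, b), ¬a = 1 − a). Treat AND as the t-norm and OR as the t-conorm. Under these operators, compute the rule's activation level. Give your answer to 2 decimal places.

firing strength: light=0.80, ¬medium=1−0.63=0.37; AND[min(a, b)] → w = 0.37

0.37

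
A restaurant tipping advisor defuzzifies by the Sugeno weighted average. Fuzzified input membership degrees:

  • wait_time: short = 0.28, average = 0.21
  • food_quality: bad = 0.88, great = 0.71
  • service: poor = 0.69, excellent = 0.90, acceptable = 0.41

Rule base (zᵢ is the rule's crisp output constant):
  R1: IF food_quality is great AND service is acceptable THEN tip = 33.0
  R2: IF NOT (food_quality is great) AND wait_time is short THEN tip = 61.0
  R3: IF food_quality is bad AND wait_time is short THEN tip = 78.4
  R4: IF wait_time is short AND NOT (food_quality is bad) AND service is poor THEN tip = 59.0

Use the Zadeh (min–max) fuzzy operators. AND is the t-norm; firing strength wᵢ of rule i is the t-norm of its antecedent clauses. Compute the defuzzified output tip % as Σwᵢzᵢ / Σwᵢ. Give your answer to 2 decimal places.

54.72

R1 (z=33.0): great=0.71, acceptable=0.41; AND[min(a, b)] → w = 0.41
R2 (z=61.0): ¬great=1−0.71=0.29, short=0.28; AND[min(a, b)] → w = 0.28
R3 (z=78.4): bad=0.88, short=0.28; AND[min(a, b)] → w = 0.28
R4 (z=59.0): short=0.28, ¬bad=1−0.88=0.12, poor=0.69; AND[min(a, b)] → w = 0.12
Weighted average = (0.41·33.0 + 0.28·61.0 + 0.28·78.4 + 0.12·59.0) / (0.41 + 0.28 + 0.28 + 0.12)
  = 59.6420 / 1.0900 = 54.72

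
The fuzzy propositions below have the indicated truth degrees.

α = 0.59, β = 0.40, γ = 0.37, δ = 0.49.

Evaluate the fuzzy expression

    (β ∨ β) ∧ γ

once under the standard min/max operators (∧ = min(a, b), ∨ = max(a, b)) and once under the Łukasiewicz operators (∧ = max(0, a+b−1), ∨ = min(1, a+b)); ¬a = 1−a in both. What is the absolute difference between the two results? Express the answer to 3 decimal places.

0.200

Under standard min/max:
  β ∨ β = max(a, b) on (0.40, 0.40) = 0.40
  (β ∨ β) ∧ γ = min(a, b) on (0.40, 0.37) = 0.37
  → value = 0.3700
Under Łukasiewicz:
  β ∨ β = min(1, a+b) on (0.40, 0.40) = 0.80
  (β ∨ β) ∧ γ = max(0, a+b−1) on (0.80, 0.37) = 0.17
  → value = 0.1700
|0.3700 − 0.1700| = 0.200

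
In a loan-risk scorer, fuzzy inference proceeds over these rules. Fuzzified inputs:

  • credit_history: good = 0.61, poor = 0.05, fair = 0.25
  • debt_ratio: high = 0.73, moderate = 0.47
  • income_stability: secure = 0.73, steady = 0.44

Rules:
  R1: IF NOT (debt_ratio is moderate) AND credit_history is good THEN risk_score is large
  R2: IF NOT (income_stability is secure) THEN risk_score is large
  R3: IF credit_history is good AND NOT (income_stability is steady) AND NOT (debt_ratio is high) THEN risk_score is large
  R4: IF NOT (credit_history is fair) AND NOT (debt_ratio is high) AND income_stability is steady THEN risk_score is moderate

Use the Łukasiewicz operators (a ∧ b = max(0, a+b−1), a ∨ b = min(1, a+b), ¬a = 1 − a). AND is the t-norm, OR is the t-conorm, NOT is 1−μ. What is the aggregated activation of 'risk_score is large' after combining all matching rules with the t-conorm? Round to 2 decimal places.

0.41

R1: ¬moderate=1−0.47=0.53, good=0.61; AND[max(0, a+b−1)] → w = 0.14
R2: ¬secure=1−0.73=0.27 → w = 0.27
R3: good=0.61, ¬steady=1−0.44=0.56, ¬high=1−0.73=0.27; AND[max(0, a+b−1)] → w = 0.00
R4: ¬fair=1−0.25=0.75, ¬high=1−0.73=0.27, steady=0.44; AND[max(0, a+b−1)] → w = 0.00
Rules with consequent 'large': {R1, R2, R3} → strengths 0.14, 0.27, 0.00
Aggregate via t-conorm [min(1, a+b)]: 0.41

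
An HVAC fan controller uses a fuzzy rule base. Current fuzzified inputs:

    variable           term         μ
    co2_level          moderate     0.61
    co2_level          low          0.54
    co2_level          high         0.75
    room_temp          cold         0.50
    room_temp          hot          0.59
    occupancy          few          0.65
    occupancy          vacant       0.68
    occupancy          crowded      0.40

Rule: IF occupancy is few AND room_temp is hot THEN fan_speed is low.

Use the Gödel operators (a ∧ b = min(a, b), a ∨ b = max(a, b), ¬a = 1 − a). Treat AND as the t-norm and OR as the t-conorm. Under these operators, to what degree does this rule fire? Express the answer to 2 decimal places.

firing strength: few=0.65, hot=0.59; AND[min(a, b)] → w = 0.59

0.59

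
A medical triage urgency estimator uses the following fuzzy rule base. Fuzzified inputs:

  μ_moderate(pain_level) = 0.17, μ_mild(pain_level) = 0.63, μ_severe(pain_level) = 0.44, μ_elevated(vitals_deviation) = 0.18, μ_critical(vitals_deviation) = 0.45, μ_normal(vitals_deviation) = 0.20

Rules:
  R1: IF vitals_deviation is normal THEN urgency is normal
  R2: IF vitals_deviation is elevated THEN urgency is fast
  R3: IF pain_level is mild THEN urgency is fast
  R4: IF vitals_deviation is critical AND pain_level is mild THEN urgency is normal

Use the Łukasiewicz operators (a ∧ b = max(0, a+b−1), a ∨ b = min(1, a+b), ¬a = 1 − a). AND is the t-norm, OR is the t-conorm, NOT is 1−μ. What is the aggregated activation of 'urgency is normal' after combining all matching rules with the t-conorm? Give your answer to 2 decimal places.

R1: normal=0.20 → w = 0.20
R2: elevated=0.18 → w = 0.18
R3: mild=0.63 → w = 0.63
R4: critical=0.45, mild=0.63; AND[max(0, a+b−1)] → w = 0.08
Rules with consequent 'normal': {R1, R4} → strengths 0.20, 0.08
Aggregate via t-conorm [min(1, a+b)]: 0.28

0.28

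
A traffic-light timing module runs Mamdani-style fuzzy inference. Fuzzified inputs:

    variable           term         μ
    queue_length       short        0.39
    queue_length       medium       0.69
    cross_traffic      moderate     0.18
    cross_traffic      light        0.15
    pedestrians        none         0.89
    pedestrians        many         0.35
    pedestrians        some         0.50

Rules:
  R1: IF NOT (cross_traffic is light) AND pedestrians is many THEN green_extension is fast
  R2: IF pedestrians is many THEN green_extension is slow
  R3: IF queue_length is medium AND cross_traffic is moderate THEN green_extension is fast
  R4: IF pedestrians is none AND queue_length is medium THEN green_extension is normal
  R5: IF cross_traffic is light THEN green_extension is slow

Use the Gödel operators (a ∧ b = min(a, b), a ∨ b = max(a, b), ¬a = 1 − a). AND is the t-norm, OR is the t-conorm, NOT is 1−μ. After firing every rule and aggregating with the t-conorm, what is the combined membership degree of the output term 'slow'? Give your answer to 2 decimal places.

R1: ¬light=1−0.15=0.85, many=0.35; AND[min(a, b)] → w = 0.35
R2: many=0.35 → w = 0.35
R3: medium=0.69, moderate=0.18; AND[min(a, b)] → w = 0.18
R4: none=0.89, medium=0.69; AND[min(a, b)] → w = 0.69
R5: light=0.15 → w = 0.15
Rules with consequent 'slow': {R2, R5} → strengths 0.35, 0.15
Aggregate via t-conorm [max(a, b)]: 0.35

0.35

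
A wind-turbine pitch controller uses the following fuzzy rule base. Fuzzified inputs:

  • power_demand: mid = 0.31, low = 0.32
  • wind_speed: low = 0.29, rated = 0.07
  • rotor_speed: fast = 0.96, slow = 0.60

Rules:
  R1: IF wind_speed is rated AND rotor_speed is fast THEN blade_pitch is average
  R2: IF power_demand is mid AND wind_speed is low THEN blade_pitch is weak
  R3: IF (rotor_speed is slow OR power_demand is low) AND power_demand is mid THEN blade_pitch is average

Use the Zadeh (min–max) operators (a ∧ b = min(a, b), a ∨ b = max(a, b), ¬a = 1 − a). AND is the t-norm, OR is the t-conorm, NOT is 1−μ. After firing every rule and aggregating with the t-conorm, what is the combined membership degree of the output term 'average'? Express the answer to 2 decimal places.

0.31

R1: rated=0.07, fast=0.96; AND[min(a, b)] → w = 0.07
R2: mid=0.31, low=0.29; AND[min(a, b)] → w = 0.29
R3: (slow=0.60 OR low=0.32) = 0.60; AND[min(a, b)] with mid=0.31 → w = 0.31
Rules with consequent 'average': {R1, R3} → strengths 0.07, 0.31
Aggregate via t-conorm [max(a, b)]: 0.31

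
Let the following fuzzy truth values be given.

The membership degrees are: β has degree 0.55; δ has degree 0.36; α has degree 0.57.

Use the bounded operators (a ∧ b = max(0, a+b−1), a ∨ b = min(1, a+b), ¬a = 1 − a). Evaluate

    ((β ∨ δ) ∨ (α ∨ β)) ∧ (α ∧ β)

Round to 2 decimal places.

β ∨ δ = min(1, a+b) on (0.55, 0.36) = 0.91
α ∨ β = min(1, a+b) on (0.57, 0.55) = 1.00
(β ∨ δ) ∨ (α ∨ β) = min(1, a+b) on (0.91, 1.00) = 1.00
α ∧ β = max(0, a+b−1) on (0.57, 0.55) = 0.12
((β ∨ δ) ∨ (α ∨ β)) ∧ (α ∧ β) = max(0, a+b−1) on (1.00, 0.12) = 0.12

0.12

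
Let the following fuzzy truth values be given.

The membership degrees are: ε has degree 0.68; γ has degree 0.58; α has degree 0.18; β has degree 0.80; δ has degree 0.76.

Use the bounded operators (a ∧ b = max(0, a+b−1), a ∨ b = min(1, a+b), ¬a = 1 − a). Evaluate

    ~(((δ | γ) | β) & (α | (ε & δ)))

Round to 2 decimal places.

0.38

δ | γ = min(1, a+b) on (0.76, 0.58) = 1.00
(δ | γ) | β = min(1, a+b) on (1.00, 0.80) = 1.00
ε & δ = max(0, a+b−1) on (0.68, 0.76) = 0.44
α | (ε & δ) = min(1, a+b) on (0.18, 0.44) = 0.62
((δ | γ) | β) & (α | (ε & δ)) = max(0, a+b−1) on (1.00, 0.62) = 0.62
~(((δ | γ) | β) & (α | (ε & δ))) = 1 − 0.62 = 0.38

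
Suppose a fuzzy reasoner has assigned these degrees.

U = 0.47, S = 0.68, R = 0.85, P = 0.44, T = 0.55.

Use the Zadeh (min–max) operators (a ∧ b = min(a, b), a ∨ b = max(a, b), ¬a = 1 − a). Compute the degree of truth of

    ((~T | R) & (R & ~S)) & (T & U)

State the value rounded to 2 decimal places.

0.32

~T = 1 − 0.55 = 0.45
~T | R = max(a, b) on (0.45, 0.85) = 0.85
~S = 1 − 0.68 = 0.32
R & ~S = min(a, b) on (0.85, 0.32) = 0.32
(~T | R) & (R & ~S) = min(a, b) on (0.85, 0.32) = 0.32
T & U = min(a, b) on (0.55, 0.47) = 0.47
((~T | R) & (R & ~S)) & (T & U) = min(a, b) on (0.32, 0.47) = 0.32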